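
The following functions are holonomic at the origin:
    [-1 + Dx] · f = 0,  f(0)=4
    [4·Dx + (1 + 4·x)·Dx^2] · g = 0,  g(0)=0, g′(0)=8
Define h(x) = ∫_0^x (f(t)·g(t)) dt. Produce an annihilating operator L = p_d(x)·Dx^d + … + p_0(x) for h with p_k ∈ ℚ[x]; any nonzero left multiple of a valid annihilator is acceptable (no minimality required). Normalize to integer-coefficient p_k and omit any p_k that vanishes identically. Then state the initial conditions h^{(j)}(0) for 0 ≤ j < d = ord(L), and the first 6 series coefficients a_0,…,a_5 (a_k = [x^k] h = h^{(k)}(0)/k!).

L = (-3 + 4·x)·Dx + (2 - 8·x)·Dx^2 + (1 + 4·x)·Dx^3  (order 3).
h: a_k = 0, 0, 16, -32/3, 92/3, -368/5, …
ICs: h(0) = 0, h′(0) = 0, h′′(0) = 32.

f: a_k = 4, 4, 2, 2/3, 1/6, 1/30, …
g: a_k = 0, 8, -16, 128/3, -128, 2048/5, …
L₀ := L_f ⊗_s L_g (sym. prod.), ord ≤ 2.
Integrate: L := L₀·Dx.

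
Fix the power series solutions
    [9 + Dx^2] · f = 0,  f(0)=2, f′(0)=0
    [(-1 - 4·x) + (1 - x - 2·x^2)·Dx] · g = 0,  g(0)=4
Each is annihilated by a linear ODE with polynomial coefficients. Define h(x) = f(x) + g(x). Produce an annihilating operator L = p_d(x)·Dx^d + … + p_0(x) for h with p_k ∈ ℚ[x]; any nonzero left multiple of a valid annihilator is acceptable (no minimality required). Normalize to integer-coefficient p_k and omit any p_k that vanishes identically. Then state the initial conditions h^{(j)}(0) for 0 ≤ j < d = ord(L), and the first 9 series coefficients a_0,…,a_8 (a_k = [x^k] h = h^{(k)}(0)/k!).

f: a_k = 2, 0, -9, 0, 27/4, 0, -81/40, 0, 729/2240, …
g: a_k = 4, 4, 12, 20, 44, 84, 172, 340, 684, …
L₀ := lclm(L_f,L_g); ord L₀ ≤ 2+1.
L = (-117 - 486·x - 135·x^2 - 360·x^3 - 540·x^4 - 432·x^5) + (45 - 63·x - 81·x^2 + 153·x^3 + 18·x^4 - 324·x^5 - 216·x^6)·Dx + (-13 - 54·x - 15·x^2 - 40·x^3 - 60·x^4 - 48·x^5)·Dx^2 + (5 - 7·x - 9·x^2 + 17·x^3 + 2·x^4 - 36·x^5 - 24·x^6)·Dx^3  (order 3).
h: a_k = 6, 4, 3, 20, 203/4, 84, 6799/40, 340, 1532889/2240, …
ICs: h(0) = 6, h′(0) = 4, h′′(0) = 6.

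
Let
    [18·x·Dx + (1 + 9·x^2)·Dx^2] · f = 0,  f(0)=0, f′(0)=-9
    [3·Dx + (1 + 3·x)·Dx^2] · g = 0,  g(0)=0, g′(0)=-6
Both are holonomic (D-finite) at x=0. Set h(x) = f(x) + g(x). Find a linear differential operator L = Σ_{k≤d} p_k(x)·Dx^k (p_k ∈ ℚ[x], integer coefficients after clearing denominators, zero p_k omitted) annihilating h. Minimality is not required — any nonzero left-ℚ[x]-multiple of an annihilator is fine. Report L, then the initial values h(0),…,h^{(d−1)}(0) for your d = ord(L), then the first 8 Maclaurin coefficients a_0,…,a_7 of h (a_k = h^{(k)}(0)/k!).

f: a_k = 0, -9, 0, 27, 0, -729/5, 0, 6561/7, …
g: a_k = 0, -6, 9, -18, 81/2, -486/5, 243, -4374/7, …
f+g: L₀ = lclm(L_f,L_g), ord ≤ 2+2.
L = (-18 - 162·x + 486·x^2 + 486·x^3)·Dx + (-12 - 36·x + 972·x^3 + 972·x^4)·Dx^2 + (-1 + 3·x + 18·x^2 + 54·x^3 + 243·x^4 + 243·x^5)·Dx^3  (order 3).
h: a_k = 0, -15, 9, 9, 81/2, -243, 243, 2187/7, …
ICs: h(0) = 0, h′(0) = -15, h′′(0) = 18.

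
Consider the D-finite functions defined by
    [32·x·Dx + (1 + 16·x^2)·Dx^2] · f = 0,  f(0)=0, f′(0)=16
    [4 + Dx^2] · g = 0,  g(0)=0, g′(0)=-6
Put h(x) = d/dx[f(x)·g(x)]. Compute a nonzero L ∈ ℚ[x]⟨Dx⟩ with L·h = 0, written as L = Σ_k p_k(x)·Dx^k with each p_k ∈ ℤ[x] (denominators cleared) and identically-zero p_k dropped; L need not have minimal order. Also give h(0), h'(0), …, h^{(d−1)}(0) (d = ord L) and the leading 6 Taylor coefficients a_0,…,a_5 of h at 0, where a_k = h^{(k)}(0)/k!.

L = (62288 + 2213376·x^2 + 73428992·x^4 + 58982400·x^6 + 3145728·x^8 - 167772160·x^10 + 268435456·x^12) + (35072·x + 2871296·x^3 + 39976960·x^5 + 52428800·x^7 + 83886080·x^9 + 268435456·x^11)·Dx + (15912 + 579328·x^2 + 18954240·x^4 + 19529728·x^6 + 9961472·x^8 - 16777216·x^10 + 134217728·x^12)·Dx^2 + (8768·x + 717824·x^3 + 9994240·x^5 + 13107200·x^7 + 20971520·x^9 + 67108864·x^11)·Dx^3 + (85 + 6496·x^2 + 149248·x^4 + 1196032·x^6 + 2293760·x^8 + 6291456·x^10 + 16777216·x^12)·Dx^4  (order 4).
h: a_k = 0, -192, 0, 2304, 0, -31616, …
ICs: h(0) = 0, h′(0) = -192, h′′(0) = 0, h′′′(0) = 13824.

f: a_k = 0, 16, 0, -256/3, 0, 4096/5, …
g: a_k = 0, -6, 0, 4, 0, -4/5, …
Sym-product of L_f,L_g gives L₀ (≤ ord 4).
h₀' ⇒ L via d/dx closure of L₀.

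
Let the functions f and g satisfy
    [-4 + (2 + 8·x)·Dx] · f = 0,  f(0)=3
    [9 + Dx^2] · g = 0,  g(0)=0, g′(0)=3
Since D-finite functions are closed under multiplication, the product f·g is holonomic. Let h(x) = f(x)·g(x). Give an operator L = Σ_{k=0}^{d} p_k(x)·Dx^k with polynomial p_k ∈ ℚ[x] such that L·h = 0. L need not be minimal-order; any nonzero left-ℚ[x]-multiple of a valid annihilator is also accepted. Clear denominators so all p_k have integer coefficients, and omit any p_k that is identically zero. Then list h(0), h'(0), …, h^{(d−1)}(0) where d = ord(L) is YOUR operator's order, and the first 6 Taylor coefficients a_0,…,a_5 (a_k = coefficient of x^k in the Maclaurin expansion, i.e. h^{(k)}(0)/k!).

L = (21 + 72·x + 144·x^2) + (-4 - 16·x)·Dx + (1 + 8·x + 16·x^2)·Dx^2  (order 2).
h: a_k = 0, 9, 18, -63/2, 9, -2277/40, …
ICs: h(0) = 0, h′(0) = 9.

f: a_k = 3, 6, -6, 12, -30, 84, …
g: a_k = 0, 3, 0, -9/2, 0, 81/40, …
h₀=f·g: eliminate ⇒ L₀, order ≤ 1·2.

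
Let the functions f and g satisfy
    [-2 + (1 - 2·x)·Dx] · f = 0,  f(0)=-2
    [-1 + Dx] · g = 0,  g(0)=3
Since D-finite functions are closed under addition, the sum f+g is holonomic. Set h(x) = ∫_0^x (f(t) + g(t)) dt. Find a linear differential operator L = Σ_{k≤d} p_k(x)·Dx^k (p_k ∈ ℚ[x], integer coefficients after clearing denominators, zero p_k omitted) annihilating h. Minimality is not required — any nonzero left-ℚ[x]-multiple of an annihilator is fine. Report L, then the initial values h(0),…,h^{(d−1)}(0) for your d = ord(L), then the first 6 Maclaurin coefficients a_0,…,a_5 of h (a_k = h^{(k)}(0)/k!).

f: a_k = -2, -4, -8, -16, -32, -64, …
g: a_k = 3, 3, 3/2, 1/2, 1/8, 1/40, …
L₀ := lclm(L_f,L_g); ord L₀ ≤ 1+1.
Integrate: L := L₀·Dx.
L = (-6 - 4·x)·Dx + (7 + 4·x - 4·x^2)·Dx^2 + (-1 + 4·x^2)·Dx^3  (order 3).
h: a_k = 0, 1, -1/2, -13/6, -31/8, -51/8, …
ICs: h(0) = 0, h′(0) = 1, h′′(0) = -1.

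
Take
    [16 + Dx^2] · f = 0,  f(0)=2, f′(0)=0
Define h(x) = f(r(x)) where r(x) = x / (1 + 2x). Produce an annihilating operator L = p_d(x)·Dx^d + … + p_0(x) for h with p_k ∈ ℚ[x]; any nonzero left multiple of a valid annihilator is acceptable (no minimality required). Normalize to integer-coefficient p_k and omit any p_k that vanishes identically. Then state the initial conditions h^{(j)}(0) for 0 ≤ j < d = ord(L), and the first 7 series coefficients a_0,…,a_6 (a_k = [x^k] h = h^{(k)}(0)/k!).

L = 16 + (4 + 24·x + 48·x^2 + 32·x^3)·Dx + (1 + 8·x + 24·x^2 + 32·x^3 + 16·x^4)·Dx^2  (order 2).
h: a_k = 2, 0, -16, 64, -512/3, 1024/3, -19712/45, …
ICs: h(0) = 2, h′(0) = 0.

f: a_k = 2, 0, -16, 0, 64/3, 0, -512/45, …
Substitute x→r, Dx→(1/r')Dx; clear ⇒ L₀.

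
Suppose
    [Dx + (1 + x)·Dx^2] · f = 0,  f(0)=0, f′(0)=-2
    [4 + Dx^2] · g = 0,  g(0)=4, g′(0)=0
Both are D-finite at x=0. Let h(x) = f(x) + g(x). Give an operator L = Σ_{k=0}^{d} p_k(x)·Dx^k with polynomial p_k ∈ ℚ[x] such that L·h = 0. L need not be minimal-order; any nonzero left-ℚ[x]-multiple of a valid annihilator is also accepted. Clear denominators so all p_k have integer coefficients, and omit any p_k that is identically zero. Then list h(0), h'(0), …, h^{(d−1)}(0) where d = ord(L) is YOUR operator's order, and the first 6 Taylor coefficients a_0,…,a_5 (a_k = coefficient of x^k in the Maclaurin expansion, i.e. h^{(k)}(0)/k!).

L = (20 + 16·x + 8·x^2)·Dx + (12 + 28·x + 24·x^2 + 8·x^3)·Dx^2 + (5 + 4·x + 2·x^2)·Dx^3 + (3 + 7·x + 6·x^2 + 2·x^3)·Dx^4  (order 4).
h: a_k = 4, -2, -7, -2/3, 19/6, -2/5, …
ICs: h(0) = 4, h′(0) = -2, h′′(0) = -14, h′′′(0) = -4.

f: a_k = 0, -2, 1, -2/3, 1/2, -2/5, …
g: a_k = 4, 0, -8, 0, 8/3, 0, …
Sum ⇒ L₀ = lclm(L_f,L_g) in ℚ(x)⟨Dx⟩.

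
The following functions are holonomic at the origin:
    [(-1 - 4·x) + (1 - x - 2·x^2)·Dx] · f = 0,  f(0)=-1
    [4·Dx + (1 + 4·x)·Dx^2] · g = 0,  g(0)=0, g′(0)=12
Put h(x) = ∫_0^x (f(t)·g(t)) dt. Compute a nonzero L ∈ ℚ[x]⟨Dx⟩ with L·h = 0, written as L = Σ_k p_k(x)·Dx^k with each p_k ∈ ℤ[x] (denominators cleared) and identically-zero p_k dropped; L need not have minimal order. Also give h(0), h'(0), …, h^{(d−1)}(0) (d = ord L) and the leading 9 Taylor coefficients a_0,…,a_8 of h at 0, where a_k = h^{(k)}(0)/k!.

L = (8 + 32·x)·Dx + (-2 + 20·x + 40·x^2)·Dx^2 + (-1 - 3·x + 6·x^2 + 8·x^3)·Dx^3  (order 3).
h: a_k = 0, 0, -6, 4, -19, 28, -522/5, 8508/35, -57513/70, …
ICs: h(0) = 0, h′(0) = 0, h′′(0) = -12.

f: a_k = -1, -1, -3, -5, -11, -21, -43, -85, -171, …
g: a_k = 0, 12, -24, 64, -192, 3072/5, -2048, 49152/7, -24576, …
L₀ := L_f ⊗_s L_g (sym. prod.), ord ≤ 2.
∫: right-multiply L₀ by Dx.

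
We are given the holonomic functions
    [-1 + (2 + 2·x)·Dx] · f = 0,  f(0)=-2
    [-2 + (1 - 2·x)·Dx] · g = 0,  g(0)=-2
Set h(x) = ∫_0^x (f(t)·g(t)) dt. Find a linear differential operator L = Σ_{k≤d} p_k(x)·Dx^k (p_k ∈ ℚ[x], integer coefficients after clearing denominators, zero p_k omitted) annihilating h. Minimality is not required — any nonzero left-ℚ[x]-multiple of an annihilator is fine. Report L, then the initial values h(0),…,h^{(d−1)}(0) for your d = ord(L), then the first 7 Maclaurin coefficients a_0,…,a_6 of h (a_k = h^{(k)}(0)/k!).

L = (5 + 2·x)·Dx + (-2 + 2·x + 4·x^2)·Dx^2  (order 2).
h: a_k = 0, 4, 5, 13/2, 157/16, 2507/160, 3345/128, …
ICs: h(0) = 0, h′(0) = 4.

f: a_k = -2, -1, 1/4, -1/8, 5/64, -7/128, 21/512, …
g: a_k = -2, -4, -8, -16, -32, -64, -128, …
Sym-product of L_f,L_g gives L₀ (≤ ord 1).
∫: right-multiply L₀ by Dx.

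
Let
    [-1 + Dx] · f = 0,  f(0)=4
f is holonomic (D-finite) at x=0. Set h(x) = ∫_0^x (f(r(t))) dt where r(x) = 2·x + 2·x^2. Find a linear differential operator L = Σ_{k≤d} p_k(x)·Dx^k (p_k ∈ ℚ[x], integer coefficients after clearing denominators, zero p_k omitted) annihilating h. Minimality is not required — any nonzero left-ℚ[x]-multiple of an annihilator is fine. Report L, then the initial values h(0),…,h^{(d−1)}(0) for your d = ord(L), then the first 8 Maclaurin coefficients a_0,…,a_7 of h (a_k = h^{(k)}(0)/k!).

L = (-2 - 4·x)·Dx + Dx^2  (order 2).
h: a_k = 0, 4, 4, 16/3, 16/3, 16/3, 208/45, 1216/315, …
ICs: h(0) = 0, h′(0) = 4.

f: a_k = 4, 4, 2, 2/3, 1/6, 1/30, 1/180, 1/1260, …
f∘r: x↦r, Dx↦Dx/r' in L_f ⇒ L₀.
h=∫h₀ ⇒ L = L₀·Dx.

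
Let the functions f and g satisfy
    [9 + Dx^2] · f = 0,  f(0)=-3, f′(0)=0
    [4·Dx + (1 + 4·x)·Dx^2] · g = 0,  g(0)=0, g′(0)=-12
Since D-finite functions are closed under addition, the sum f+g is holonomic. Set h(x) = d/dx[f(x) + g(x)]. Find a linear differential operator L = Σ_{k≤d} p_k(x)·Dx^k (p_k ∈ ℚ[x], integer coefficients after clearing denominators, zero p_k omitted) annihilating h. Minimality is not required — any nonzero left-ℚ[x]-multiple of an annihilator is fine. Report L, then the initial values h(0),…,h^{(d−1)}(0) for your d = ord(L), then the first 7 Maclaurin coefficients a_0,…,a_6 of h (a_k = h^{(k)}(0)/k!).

f: a_k = -3, 0, 27/2, 0, -81/8, 0, 243/80, …
g: a_k = 0, -12, 24, -64, 192, -3072/5, 2048, …
f+g: L₀ = lclm(L_f,L_g), ord ≤ 2+2.
h=h₀': d/dx-closure on L₀ ⇒ L.
L = (3780 + 2592·x + 5184·x^2) + (369 + 2124·x + 3888·x^2 + 5184·x^3)·Dx + (420 + 288·x + 576·x^2)·Dx^2 + (41 + 236·x + 432·x^2 + 576·x^3)·Dx^3  (order 3).
h: a_k = -12, 75, -192, 1455/2, -3072, 492249/40, -49152, …
ICs: h(0) = -12, h′(0) = 75, h′′(0) = -384.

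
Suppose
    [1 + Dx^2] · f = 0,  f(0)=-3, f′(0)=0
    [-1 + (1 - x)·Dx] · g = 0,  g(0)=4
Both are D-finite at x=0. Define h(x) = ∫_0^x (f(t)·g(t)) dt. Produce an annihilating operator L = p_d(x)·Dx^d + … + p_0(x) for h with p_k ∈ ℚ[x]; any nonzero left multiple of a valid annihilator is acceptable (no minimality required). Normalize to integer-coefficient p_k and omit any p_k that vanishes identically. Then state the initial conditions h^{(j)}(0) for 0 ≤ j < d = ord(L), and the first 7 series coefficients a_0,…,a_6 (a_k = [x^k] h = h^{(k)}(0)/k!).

L = (-1 + x)·Dx + 2·Dx^2 + (-1 + x)·Dx^3  (order 3).
h: a_k = 0, -12, -6, -2, -3/2, -13/10, -13/12, …
ICs: h(0) = 0, h′(0) = -12, h′′(0) = -12.

f: a_k = -3, 0, 3/2, 0, -1/8, 0, 1/240, …
g: a_k = 4, 4, 4, 4, 4, 4, 4, …
f·g: L₀ = L_f ⊗_s L_g, ord ≤ 2·1.
h=∫₀ˣh₀: take L = L₀·Dx.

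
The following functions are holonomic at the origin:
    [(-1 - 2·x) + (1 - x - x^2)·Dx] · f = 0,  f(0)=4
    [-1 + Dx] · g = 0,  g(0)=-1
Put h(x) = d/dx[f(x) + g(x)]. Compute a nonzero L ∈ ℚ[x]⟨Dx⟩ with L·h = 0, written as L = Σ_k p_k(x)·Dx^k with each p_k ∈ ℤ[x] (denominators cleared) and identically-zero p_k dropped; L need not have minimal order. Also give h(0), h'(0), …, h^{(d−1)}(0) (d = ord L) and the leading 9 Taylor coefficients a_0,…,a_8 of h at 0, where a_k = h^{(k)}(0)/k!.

L = (14 + 46·x + 40·x^2 + 36·x^3 + 6·x^4) + (-17 - 48·x - 41·x^2 - 24·x^3 + 5·x^4 + 2·x^5)·Dx + (3 + 2·x + x^2 - 12·x^3 - 11·x^4 - 2·x^5)·Dx^2  (order 2).
h: a_k = 3, 15, 71/2, 479/6, 3839/24, 37439/120, 423359/720, 5483519/5040, 79833599/40320, …
ICs: h(0) = 3, h′(0) = 15.

f: a_k = 4, 4, 8, 12, 20, 32, 52, 84, 136, …
g: a_k = -1, -1, -1/2, -1/6, -1/24, -1/120, -1/720, -1/5040, -1/40320, …
Sum ⇒ L₀ = lclm(L_f,L_g) in ℚ(x)⟨Dx⟩.
Differentiate: ansatz ord ≤ ord L₀ ⇒ L.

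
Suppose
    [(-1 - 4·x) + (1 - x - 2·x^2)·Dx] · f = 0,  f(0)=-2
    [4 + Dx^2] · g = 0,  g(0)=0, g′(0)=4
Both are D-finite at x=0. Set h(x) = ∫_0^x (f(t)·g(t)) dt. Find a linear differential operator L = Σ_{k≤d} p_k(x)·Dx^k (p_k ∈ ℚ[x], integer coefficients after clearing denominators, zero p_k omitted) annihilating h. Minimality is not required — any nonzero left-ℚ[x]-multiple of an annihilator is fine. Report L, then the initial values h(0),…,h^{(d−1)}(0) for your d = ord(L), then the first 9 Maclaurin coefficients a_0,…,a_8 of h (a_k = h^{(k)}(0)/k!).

L = (4·x + 8·x^2)·Dx + (2 + 8·x)·Dx^2 + (-1 + x + 2·x^2)·Dx^3  (order 3).
h: a_k = 0, 0, -4, -8/3, -14/3, -104/15, -548/45, -712/35, -11357/315, …
ICs: h(0) = 0, h′(0) = 0, h′′(0) = -8.

f: a_k = -2, -2, -6, -10, -22, -42, -86, -170, -342, …
g: a_k = 0, 4, 0, -8/3, 0, 8/15, 0, -16/315, 0, …
Sym-product of L_f,L_g gives L₀ (≤ ord 2).
h=∫h₀ ⇒ L = L₀·Dx.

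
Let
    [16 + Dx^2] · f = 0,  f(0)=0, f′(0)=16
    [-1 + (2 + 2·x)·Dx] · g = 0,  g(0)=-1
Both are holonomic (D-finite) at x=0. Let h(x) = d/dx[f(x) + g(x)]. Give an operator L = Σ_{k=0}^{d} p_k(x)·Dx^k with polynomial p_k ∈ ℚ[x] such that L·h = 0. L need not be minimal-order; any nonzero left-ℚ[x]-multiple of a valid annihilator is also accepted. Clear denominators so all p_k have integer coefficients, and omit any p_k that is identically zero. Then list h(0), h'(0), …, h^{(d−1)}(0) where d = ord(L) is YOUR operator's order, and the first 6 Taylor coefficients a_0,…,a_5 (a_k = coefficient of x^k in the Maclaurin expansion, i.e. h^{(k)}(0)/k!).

L = (-1264 - 2048·x - 1024·x^2) + (-2144 - 6240·x - 6144·x^2 - 2048·x^3)·Dx + (-79 - 128·x - 64·x^2)·Dx^2 + (-134 - 390·x - 384·x^2 - 128·x^3)·Dx^3  (order 3).
h: a_k = 31/2, 1/4, -2051/16, 5/32, 130967/768, 63/512, …
ICs: h(0) = 31/2, h′(0) = 1/4, h′′(0) = -2051/8.

f: a_k = 0, 16, 0, -128/3, 0, 512/15, …
g: a_k = -1, -1/2, 1/8, -1/16, 5/128, -7/256, …
Sum ⇒ L₀ = lclm(L_f,L_g) in ℚ(x)⟨Dx⟩.
h=h₀': d/dx-closure on L₀ ⇒ L.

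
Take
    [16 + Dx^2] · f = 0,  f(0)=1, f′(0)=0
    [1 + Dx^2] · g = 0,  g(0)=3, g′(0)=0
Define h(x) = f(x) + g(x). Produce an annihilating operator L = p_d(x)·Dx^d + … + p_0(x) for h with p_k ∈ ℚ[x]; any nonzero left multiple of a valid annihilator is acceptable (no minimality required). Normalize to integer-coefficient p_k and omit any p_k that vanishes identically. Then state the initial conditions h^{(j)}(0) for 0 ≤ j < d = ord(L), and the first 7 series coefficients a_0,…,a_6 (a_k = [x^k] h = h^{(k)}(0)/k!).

L = 16 + 17·Dx^2 + Dx^4  (order 4).
h: a_k = 4, 0, -19/2, 0, 259/24, 0, -4099/720, …
ICs: h(0) = 4, h′(0) = 0, h′′(0) = -19, h′′′(0) = 0.

f: a_k = 1, 0, -8, 0, 32/3, 0, -256/45, …
g: a_k = 3, 0, -3/2, 0, 1/8, 0, -1/240, …
Sum ⇒ L₀ = lclm(L_f,L_g) in ℚ(x)⟨Dx⟩.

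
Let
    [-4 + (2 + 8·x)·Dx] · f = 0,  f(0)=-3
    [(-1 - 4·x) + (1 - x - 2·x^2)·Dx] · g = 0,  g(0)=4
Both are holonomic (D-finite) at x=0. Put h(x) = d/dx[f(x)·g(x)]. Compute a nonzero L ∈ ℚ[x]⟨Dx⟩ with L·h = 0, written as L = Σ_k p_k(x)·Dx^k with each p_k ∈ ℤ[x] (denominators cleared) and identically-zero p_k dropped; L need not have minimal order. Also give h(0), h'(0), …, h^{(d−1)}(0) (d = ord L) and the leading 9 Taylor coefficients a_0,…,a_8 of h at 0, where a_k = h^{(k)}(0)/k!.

f: a_k = -3, -6, 6, -12, 30, -84, 252, -792, 2574, …
g: a_k = 4, 4, 12, 20, 44, 84, 172, 340, 684, …
L₀ := L_f ⊗_s L_g (sym. prod.), ord ≤ 1.
h₀' ⇒ L via d/dx closure of L₀.
L = (2 + 32·x + 84·x^2 + 80·x^3 + 80·x^4) + (-1 - 5·x - 4·x^2 + 8·x^3 + 40·x^4 + 32·x^5)·Dx  (order 1).
h: a_k = -36, -72, -468, -432, -3780, 216, -32508, 45792, -340956, …
ICs: h(0) = -36.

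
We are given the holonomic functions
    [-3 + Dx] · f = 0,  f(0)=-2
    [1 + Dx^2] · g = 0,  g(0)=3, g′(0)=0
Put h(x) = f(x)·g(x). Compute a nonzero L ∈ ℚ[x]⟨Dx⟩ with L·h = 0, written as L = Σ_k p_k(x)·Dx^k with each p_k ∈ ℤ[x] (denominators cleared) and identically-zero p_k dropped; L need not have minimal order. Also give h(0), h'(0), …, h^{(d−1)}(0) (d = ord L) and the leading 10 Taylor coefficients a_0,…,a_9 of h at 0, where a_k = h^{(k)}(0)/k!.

f: a_k = -2, -6, -9, -9, -27/4, -81/20, -81/40, -243/280, -729/2240, -243/2240, …
g: a_k = 3, 0, -3/2, 0, 1/8, 0, -1/240, 0, 1/13440, 0, …
Product ⇒ symmetric product L₀, ord ≤ 2.
L = 10 - 6·Dx + Dx^2  (order 2).
h: a_k = -6, -18, -24, -18, -7, 3/5, 44/15, 83/35, 527/420, 71/140, …
ICs: h(0) = -6, h′(0) = -18.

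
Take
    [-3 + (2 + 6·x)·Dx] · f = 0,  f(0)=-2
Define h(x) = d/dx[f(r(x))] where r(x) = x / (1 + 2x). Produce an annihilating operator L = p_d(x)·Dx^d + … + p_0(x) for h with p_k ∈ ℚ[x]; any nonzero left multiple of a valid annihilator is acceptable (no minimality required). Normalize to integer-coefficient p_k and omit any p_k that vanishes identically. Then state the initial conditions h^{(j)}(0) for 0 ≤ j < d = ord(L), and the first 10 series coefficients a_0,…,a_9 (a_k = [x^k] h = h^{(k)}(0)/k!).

L = (-11 - 40·x) + (-2 - 14·x - 20·x^2)·Dx  (order 1).
h: a_k = -3, 33/2, -585/8, 4965/16, -169545/128, 1477503/256, -26328981/1024, 239121645/2048, -17638985385/32768, 164547207195/65536, …
ICs: h(0) = -3.

f: a_k = -2, -3, 9/4, -27/8, 405/64, -1701/128, 15309/512, -72171/1024, 2814669/16384, -14073345/32768, …
h₀=f(r): pull back L_f along r ⇒ L₀.
Differentiate: ansatz ord ≤ ord L₀ ⇒ L.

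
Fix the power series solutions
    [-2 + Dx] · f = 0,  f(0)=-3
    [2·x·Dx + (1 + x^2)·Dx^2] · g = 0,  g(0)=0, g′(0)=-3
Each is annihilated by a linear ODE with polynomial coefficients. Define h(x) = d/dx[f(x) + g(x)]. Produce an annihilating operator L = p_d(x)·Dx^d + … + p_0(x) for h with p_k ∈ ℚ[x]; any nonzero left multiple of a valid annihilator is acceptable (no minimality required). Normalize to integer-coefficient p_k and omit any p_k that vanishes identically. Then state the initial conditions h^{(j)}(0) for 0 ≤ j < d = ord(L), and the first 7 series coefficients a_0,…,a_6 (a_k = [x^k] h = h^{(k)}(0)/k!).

f: a_k = -3, -6, -6, -4, -2, -4/5, -4/15, …
g: a_k = 0, -3, 0, 1, 0, -3/5, 0, …
h₀=f+g: left-lcm gives L₀, ord ≤ 3.
Differentiate: ansatz ord ≤ ord L₀ ⇒ L.
L = (2 - 4·x - 6·x^2 - 4·x^3) + (-3 - x^2 - 2·x^4)·Dx + (1 + x + 2·x^2 + x^3 + x^4)·Dx^2  (order 2).
h: a_k = -9, -12, -9, -8, -7, -8/5, 37/15, …
ICs: h(0) = -9, h′(0) = -12.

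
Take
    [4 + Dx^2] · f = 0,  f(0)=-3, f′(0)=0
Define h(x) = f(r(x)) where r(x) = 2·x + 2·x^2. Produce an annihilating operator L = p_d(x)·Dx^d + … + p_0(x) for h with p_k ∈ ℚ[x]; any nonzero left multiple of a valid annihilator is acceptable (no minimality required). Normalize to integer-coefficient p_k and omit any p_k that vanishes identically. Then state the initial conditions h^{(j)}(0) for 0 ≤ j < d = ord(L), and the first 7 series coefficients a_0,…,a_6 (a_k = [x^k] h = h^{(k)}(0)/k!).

L = (16 + 96·x + 192·x^2 + 128·x^3) - 2·Dx + (1 + 2·x)·Dx^2  (order 2).
h: a_k = -3, 0, 24, 48, -8, -128, -2624/15, …
ICs: h(0) = -3, h′(0) = 0.

f: a_k = -3, 0, 6, 0, -2, 0, 4/15, …
h₀=f(r): pull back L_f along r ⇒ L₀.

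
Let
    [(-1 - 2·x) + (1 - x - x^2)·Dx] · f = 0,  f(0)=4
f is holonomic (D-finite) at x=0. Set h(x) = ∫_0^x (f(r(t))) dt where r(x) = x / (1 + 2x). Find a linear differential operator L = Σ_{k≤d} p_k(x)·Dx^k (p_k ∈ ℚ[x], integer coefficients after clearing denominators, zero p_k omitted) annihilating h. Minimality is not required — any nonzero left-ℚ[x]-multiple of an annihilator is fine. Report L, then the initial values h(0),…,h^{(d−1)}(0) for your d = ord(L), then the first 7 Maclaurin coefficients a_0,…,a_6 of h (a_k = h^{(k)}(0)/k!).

L = (-1 - 4·x)·Dx + (1 + 5·x + 7·x^2 + 2·x^3)·Dx^2  (order 2).
h: a_k = 0, 4, 2, 0, -1, 12/5, -16/3, …
ICs: h(0) = 0, h′(0) = 4.

f: a_k = 4, 4, 8, 12, 20, 32, 52, …
Substitute x→r, Dx→(1/r')Dx; clear ⇒ L₀.
h=∫h₀ ⇒ L = L₀·Dx.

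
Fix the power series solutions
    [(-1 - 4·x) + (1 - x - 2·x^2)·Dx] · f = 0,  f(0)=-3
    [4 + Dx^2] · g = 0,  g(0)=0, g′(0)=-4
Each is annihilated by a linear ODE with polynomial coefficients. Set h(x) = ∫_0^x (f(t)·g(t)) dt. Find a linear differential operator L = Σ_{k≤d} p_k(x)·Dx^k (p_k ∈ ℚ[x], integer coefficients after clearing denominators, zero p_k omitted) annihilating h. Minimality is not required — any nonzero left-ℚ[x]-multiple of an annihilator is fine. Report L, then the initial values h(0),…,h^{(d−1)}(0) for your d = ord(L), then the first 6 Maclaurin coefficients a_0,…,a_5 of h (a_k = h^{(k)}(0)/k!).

L = (4·x + 8·x^2)·Dx + (2 + 8·x)·Dx^2 + (-1 + x + 2·x^2)·Dx^3  (order 3).
h: a_k = 0, 0, 6, 4, 7, 52/5, …
ICs: h(0) = 0, h′(0) = 0, h′′(0) = 12.

f: a_k = -3, -3, -9, -15, -33, -63, …
g: a_k = 0, -4, 0, 8/3, 0, -8/15, …
Product ⇒ symmetric product L₀, ord ≤ 2.
h=∫h₀ ⇒ L = L₀·Dx.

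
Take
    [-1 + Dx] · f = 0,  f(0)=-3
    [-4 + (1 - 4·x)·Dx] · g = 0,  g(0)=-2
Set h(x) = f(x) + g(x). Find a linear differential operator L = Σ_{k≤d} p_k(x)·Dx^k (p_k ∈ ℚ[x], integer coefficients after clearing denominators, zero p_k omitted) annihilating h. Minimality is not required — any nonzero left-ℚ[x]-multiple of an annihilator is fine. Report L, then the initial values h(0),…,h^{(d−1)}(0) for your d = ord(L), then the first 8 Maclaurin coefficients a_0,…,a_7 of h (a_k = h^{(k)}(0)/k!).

L = (28 + 16·x) + (-31 - 8·x + 16·x^2)·Dx + (3 - 8·x - 16·x^2)·Dx^2  (order 2).
h: a_k = -5, -11, -67/2, -257/2, -4097/8, -81921/40, -1966081/240, -55050241/1680, …
ICs: h(0) = -5, h′(0) = -11.

f: a_k = -3, -3, -3/2, -1/2, -1/8, -1/40, -1/240, -1/1680, …
g: a_k = -2, -8, -32, -128, -512, -2048, -8192, -32768, …
Sum ⇒ L₀ = lclm(L_f,L_g) in ℚ(x)⟨Dx⟩.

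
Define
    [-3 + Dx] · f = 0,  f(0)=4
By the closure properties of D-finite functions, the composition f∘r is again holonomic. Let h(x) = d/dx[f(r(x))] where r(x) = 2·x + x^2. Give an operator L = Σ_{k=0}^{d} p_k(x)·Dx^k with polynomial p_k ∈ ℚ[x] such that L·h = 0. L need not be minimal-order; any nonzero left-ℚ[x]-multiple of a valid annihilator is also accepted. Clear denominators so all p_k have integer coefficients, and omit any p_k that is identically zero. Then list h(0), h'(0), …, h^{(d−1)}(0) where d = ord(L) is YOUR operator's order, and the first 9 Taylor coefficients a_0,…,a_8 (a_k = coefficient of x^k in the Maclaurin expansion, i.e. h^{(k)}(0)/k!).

L = (7 + 12·x + 6·x^2) + (-1 - x)·Dx  (order 1).
h: a_k = 24, 168, 648, 1800, 3996, 37476/5, 61452/5, 631044/35, 24057, …
ICs: h(0) = 24.

f: a_k = 4, 12, 18, 18, 27/2, 81/10, 81/20, 243/140, 729/1120, …
Substitute x→r, Dx→(1/r')Dx; clear ⇒ L₀.
h=h₀': d/dx-closure on L₀ ⇒ L.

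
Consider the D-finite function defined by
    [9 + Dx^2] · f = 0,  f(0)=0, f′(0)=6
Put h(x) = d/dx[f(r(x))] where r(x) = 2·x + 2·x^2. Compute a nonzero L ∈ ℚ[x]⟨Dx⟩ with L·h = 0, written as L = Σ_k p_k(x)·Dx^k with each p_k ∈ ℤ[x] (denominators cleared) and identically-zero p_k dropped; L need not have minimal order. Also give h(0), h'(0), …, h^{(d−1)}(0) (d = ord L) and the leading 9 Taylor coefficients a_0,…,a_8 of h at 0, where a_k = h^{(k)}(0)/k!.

L = (48 + 288·x + 864·x^2 + 1152·x^3 + 576·x^4) + (-6 - 12·x)·Dx + (1 + 4·x + 4·x^2)·Dx^2  (order 2).
h: a_k = 12, 24, -216, -864, -432, 3456, 41472/5, 20736/5, -513216/35, …
ICs: h(0) = 12, h′(0) = 24.

f: a_k = 0, 6, 0, -9, 0, 81/20, 0, -243/280, 0, …
Substitute x→r, Dx→(1/r')Dx; clear ⇒ L₀.
Derive L from L₀ (diff closure).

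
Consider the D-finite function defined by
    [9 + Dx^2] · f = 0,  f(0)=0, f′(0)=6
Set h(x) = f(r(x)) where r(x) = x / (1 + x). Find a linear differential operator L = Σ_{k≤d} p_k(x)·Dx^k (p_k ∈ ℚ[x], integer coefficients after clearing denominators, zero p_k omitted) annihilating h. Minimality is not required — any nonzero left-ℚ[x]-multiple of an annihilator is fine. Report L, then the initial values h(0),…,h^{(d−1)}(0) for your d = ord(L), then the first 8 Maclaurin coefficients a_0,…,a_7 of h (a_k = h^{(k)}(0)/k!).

L = 9 + (2 + 6·x + 6·x^2 + 2·x^3)·Dx + (1 + 4·x + 6·x^2 + 4·x^3 + x^4)·Dx^2  (order 2).
h: a_k = 0, 6, -6, -3, 21, -879/20, 255/4, -19353/280, …
ICs: h(0) = 0, h′(0) = 6.

f: a_k = 0, 6, 0, -9, 0, 81/20, 0, -243/280, …
h₀=f(r): pull back L_f along r ⇒ L₀.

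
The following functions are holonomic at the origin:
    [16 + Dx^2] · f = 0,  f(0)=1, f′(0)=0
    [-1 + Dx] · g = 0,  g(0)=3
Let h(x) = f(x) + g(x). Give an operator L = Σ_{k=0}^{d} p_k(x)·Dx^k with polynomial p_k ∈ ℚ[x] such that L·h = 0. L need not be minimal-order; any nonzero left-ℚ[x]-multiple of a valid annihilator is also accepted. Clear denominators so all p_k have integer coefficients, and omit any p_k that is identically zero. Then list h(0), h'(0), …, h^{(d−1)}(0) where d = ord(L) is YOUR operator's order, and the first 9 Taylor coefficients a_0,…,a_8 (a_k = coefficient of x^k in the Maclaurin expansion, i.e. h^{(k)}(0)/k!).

L = -16 + 16·Dx - Dx^2 + Dx^3  (order 3).
h: a_k = 4, 3, -13/2, 1/2, 259/24, 1/40, -4093/720, 1/1680, 65539/40320, …
ICs: h(0) = 4, h′(0) = 3, h′′(0) = -13.

f: a_k = 1, 0, -8, 0, 32/3, 0, -256/45, 0, 512/315, …
g: a_k = 3, 3, 3/2, 1/2, 1/8, 1/40, 1/240, 1/1680, 1/13440, …
Sum ⇒ L₀ = lclm(L_f,L_g) in ℚ(x)⟨Dx⟩.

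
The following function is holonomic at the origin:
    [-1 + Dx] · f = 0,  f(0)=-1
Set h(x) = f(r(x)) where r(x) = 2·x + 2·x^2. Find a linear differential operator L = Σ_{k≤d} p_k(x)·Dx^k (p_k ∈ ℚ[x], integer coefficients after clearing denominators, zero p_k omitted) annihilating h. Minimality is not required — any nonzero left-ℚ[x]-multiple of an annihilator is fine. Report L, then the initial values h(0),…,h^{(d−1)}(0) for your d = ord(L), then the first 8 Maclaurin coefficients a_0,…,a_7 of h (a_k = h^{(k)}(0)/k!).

f: a_k = -1, -1, -1/2, -1/6, -1/24, -1/120, -1/720, -1/5040, …
Change of var in L_f (x↦r) gives L₀.
L = (-2 - 4·x) + Dx  (order 1).
h: a_k = -1, -2, -4, -16/3, -20/3, -104/15, -304/45, -1856/315, …
ICs: h(0) = -1.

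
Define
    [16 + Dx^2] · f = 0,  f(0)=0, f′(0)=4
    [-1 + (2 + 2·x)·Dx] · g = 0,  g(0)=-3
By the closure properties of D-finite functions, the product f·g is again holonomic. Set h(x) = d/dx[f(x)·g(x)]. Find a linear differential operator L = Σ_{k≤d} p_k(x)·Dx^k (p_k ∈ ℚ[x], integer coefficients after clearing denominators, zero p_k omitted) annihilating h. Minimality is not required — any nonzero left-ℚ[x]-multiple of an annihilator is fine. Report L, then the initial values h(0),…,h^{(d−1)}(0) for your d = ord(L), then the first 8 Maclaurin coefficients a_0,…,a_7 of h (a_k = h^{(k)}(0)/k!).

L = (4733 + 17664·x + 25216·x^2 + 16384·x^3 + 4096·x^4) + (-244 - 756·x - 768·x^2 - 256·x^3)·Dx + (268 + 1048·x + 1548·x^2 + 1024·x^3 + 256·x^4)·Dx^2  (order 2).
h: a_k = -12, -12, 201/2, 61, -4661/32, -10683/160, 64235/768, 212773/6720, …
ICs: h(0) = -12, h′(0) = -12.

f: a_k = 0, 4, 0, -32/3, 0, 128/15, 0, -1024/315, …
g: a_k = -3, -3/2, 3/8, -3/16, 15/128, -21/256, 63/1024, -99/2048, …
Product ⇒ symmetric product L₀, ord ≤ 2.
h=h₀': d/dx-closure on L₀ ⇒ L.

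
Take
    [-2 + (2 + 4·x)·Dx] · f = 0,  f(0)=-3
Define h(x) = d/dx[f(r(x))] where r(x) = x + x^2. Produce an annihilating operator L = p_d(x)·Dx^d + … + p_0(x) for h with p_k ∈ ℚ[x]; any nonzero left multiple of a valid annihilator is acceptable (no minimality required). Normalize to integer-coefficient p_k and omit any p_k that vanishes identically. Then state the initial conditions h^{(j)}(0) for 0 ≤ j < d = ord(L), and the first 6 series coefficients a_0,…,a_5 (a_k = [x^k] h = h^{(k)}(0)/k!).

L = 1 + (-1 - 4·x - 6·x^2 - 4·x^3)·Dx  (order 1).
h: a_k = -3, -3, 9/2, -9/2, 15/8, 27/8, …
ICs: h(0) = -3.

f: a_k = -3, -3, 3/2, -3/2, 15/8, -21/8, …
L₀ from L_f via x↦r, Dx↦r'^{-1}Dx.
Derive L from L₀ (diff closure).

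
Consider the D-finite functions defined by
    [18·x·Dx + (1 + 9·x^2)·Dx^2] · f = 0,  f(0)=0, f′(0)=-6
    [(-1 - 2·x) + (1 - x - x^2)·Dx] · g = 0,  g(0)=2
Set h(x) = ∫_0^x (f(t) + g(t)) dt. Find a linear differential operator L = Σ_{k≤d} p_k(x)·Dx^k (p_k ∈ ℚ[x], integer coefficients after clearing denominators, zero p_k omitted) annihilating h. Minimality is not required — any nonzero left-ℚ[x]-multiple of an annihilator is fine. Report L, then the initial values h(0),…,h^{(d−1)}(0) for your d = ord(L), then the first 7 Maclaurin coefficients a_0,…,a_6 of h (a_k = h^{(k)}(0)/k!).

f: a_k = 0, -6, 0, 18, 0, -486/5, 0, …
g: a_k = 2, 2, 4, 6, 10, 16, 26, …
Weyl lclm of L_f,L_g ⇒ L₀ (ord ≤ 3).
h=∫₀ˣh₀: take L = L₀·Dx.
L = (36 - 144·x - 1440·x^2 - 2376·x^3 - 3186·x^4 - 486·x^6)·Dx^2 + (-18 - 24·x + 108·x^2 - 444·x^3 - 2313·x^4 - 2178·x^5 - 243·x^6 - 486·x^7)·Dx^3 + (2 + 10·x + 34·x^2 + 48·x^3 + 123·x^4 - 387·x^5 - 198·x^6 - 81·x^7 - 81·x^8)·Dx^4  (order 4).
h: a_k = 0, 2, -2, 4/3, 6, 2, -203/15, …
ICs: h(0) = 0, h′(0) = 2, h′′(0) = -4, h′′′(0) = 8.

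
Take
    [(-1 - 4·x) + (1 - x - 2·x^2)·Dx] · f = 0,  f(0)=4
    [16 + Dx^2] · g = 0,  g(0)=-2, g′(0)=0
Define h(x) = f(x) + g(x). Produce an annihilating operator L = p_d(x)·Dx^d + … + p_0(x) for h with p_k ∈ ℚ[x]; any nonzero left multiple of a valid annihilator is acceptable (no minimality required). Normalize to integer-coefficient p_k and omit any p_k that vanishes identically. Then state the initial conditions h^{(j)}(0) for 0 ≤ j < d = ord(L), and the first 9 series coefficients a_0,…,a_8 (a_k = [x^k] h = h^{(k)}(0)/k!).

L = (368 + 1408·x - 256·x^2 + 512·x^3 + 2560·x^4 + 2048·x^5) + (-176 + 336·x + 384·x^2 - 1024·x^3 - 384·x^4 + 1536·x^5 + 1024·x^6)·Dx + (23 + 88·x - 16·x^2 + 32·x^3 + 160·x^4 + 128·x^5)·Dx^2 + (-11 + 21·x + 24·x^2 - 64·x^3 - 24·x^4 + 96·x^5 + 64·x^6)·Dx^3  (order 3).
h: a_k = 2, 4, 28, 20, 68/3, 84, 8252/45, 340, 214436/315, …
ICs: h(0) = 2, h′(0) = 4, h′′(0) = 56.

f: a_k = 4, 4, 12, 20, 44, 84, 172, 340, 684, …
g: a_k = -2, 0, 16, 0, -64/3, 0, 512/45, 0, -1024/315, …
h₀=f+g: left-lcm gives L₀, ord ≤ 3.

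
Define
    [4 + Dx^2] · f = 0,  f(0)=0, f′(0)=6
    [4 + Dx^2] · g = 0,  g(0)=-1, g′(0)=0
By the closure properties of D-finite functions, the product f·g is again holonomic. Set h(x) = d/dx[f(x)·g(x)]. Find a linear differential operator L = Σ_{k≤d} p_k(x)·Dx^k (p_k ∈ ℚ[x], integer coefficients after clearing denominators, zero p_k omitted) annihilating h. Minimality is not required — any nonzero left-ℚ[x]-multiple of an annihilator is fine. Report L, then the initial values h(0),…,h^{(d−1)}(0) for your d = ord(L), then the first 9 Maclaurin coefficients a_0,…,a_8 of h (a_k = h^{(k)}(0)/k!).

L = 16 + Dx^2  (order 2).
h: a_k = -6, 0, 48, 0, -64, 0, 512/15, 0, -1024/105, …
ICs: h(0) = -6, h′(0) = 0.

f: a_k = 0, 6, 0, -4, 0, 4/5, 0, -8/105, 0, …
g: a_k = -1, 0, 2, 0, -2/3, 0, 4/45, 0, -2/315, …
Sym-product of L_f,L_g gives L₀ (≤ ord 4).
Derive L from L₀ (diff closure).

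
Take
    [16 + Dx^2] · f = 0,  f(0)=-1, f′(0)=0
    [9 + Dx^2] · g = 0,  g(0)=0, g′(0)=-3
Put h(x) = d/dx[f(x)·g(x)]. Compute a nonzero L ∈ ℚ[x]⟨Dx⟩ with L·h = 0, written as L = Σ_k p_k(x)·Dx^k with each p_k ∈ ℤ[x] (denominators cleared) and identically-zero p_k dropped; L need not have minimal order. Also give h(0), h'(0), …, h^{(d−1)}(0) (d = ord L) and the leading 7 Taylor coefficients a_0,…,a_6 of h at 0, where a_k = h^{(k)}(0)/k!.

f: a_k = -1, 0, 8, 0, -32/3, 0, 256/45, …
g: a_k = 0, -3, 0, 9/2, 0, -81/40, 0, …
L₀ := L_f ⊗_s L_g (sym. prod.), ord ≤ 4.
Derive L from L₀ (diff closure).
L = 49 + 50·Dx^2 + Dx^4  (order 4).
h: a_k = 3, 0, -171/2, 0, 2801/8, 0, -137257/240, …
ICs: h(0) = 3, h′(0) = 0, h′′(0) = -171, h′′′(0) = 0.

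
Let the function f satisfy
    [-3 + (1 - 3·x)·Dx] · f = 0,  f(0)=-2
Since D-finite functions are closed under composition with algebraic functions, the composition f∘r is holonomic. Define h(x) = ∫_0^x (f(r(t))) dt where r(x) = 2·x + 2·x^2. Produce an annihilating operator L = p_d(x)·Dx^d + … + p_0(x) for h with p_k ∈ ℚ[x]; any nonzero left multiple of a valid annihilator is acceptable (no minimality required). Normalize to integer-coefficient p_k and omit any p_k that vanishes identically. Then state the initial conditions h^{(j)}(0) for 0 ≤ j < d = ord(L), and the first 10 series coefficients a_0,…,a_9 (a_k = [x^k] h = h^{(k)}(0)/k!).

L = (6 + 12·x)·Dx + (-1 + 6·x + 6·x^2)·Dx^2  (order 2).
h: a_k = 0, -2, -6, -28, -144, -792, -4536, -187056/7, -160704, -981792, …
ICs: h(0) = 0, h′(0) = -2.

f: a_k = -2, -6, -18, -54, -162, -486, -1458, -4374, -13122, -39366, …
Change of var in L_f (x↦r) gives L₀.
h=∫h₀ ⇒ L = L₀·Dx.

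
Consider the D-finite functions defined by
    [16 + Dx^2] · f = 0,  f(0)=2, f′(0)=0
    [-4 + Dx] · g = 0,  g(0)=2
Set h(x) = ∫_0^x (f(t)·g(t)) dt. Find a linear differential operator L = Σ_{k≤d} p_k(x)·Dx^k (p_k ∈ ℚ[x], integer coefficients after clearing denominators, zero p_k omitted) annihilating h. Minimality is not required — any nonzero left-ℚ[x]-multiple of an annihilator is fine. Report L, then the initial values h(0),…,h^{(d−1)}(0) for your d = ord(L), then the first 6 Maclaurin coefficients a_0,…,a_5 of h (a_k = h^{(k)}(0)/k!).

f: a_k = 2, 0, -16, 0, 64/3, 0, …
g: a_k = 2, 8, 16, 64/3, 64/3, 256/15, …
Product ⇒ symmetric product L₀, ord ≤ 2.
h=∫₀ˣh₀: take L = L₀·Dx.
L = 32·Dx - 8·Dx^2 + Dx^3  (order 3).
h: a_k = 0, 4, 8, 0, -64/3, -512/15, …
ICs: h(0) = 0, h′(0) = 4, h′′(0) = 16.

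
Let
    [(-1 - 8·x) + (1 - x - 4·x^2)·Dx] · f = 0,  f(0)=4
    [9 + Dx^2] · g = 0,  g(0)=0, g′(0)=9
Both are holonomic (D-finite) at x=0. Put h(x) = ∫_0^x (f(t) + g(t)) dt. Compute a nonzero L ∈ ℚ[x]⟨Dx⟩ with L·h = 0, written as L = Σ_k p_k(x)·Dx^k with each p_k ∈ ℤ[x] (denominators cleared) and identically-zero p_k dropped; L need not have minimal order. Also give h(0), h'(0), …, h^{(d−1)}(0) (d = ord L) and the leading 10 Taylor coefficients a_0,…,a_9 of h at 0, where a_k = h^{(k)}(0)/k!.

f: a_k = 4, 4, 20, 36, 116, 260, 724, 1764, 4660, 11716, …
g: a_k = 0, 9, 0, -27/2, 0, 243/40, 0, -729/560, 0, 729/4480, …
L₀ := lclm(L_f,L_g); ord L₀ ≤ 1+2.
Integrate: L := L₀·Dx.
L = (567 + 4806·x + 3321·x^2 + 9936·x^3 + 6480·x^4 + 10368·x^5)·Dx + (-171 + 117·x + 441·x^2 - 135·x^3 + 540·x^4 + 3888·x^5 + 5184·x^6)·Dx^2 + (63 + 534·x + 369·x^2 + 1104·x^3 + 720·x^4 + 1152·x^5)·Dx^3 + (-19 + 13·x + 49·x^2 - 15·x^3 + 60·x^4 + 432·x^5 + 576·x^6)·Dx^4  (order 4).
h: a_k = 0, 4, 13/2, 20/3, 45/8, 116/5, 10643/240, 724/7, 987111/4480, 4660/9, …
ICs: h(0) = 0, h′(0) = 4, h′′(0) = 13, h′′′(0) = 40.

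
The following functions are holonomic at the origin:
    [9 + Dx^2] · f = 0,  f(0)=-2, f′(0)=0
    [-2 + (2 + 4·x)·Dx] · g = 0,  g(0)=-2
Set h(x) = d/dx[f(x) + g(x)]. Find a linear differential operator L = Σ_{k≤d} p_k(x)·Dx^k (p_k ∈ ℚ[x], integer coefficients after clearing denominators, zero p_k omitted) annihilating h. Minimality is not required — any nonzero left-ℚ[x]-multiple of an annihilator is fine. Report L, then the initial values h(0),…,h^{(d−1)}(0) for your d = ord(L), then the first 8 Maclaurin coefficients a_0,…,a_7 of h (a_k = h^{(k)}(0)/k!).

L = (-18 - 27·x - 27·x^2) + (-9 - 45·x - 81·x^2 - 54·x^3)·Dx + (-2 - 3·x - 3·x^2)·Dx^2 + (-1 - 5·x - 9·x^2 - 6·x^3)·Dx^3  (order 3).
h: a_k = -2, 20, -3, -22, -35/4, 279/10, -231/8, 7143/140, …
ICs: h(0) = -2, h′(0) = 20, h′′(0) = -6.

f: a_k = -2, 0, 9, 0, -27/4, 0, 81/40, 0, …
g: a_k = -2, -2, 1, -1, 5/4, -7/4, 21/8, -33/8, …
f+g: L₀ = lclm(L_f,L_g), ord ≤ 2+1.
h=h₀': d/dx-closure on L₀ ⇒ L.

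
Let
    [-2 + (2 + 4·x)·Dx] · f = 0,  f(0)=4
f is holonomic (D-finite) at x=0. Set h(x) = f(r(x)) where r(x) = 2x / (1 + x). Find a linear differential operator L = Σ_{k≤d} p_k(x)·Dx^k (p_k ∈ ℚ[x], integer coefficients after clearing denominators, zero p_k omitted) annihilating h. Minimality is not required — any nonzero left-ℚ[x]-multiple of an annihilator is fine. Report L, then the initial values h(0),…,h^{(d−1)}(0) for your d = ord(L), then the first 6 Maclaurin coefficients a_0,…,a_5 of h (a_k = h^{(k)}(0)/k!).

L = -2 + (1 + 6·x + 5·x^2)·Dx  (order 1).
h: a_k = 4, 8, -16, 40, -120, 408, …
ICs: h(0) = 4.

f: a_k = 4, 4, -2, 2, -5/2, 7/2, …
L₀ from L_f via x↦r, Dx↦r'^{-1}Dx.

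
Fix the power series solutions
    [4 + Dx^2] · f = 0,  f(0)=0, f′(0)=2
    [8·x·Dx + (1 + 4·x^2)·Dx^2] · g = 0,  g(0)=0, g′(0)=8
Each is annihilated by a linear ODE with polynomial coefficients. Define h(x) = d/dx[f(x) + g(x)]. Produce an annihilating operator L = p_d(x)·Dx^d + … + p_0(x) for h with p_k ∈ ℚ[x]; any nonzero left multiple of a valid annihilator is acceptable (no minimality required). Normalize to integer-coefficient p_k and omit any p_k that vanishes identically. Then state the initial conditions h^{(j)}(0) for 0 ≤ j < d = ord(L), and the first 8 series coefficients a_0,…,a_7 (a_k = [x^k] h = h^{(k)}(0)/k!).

f: a_k = 0, 2, 0, -4/3, 0, 4/15, 0, -8/315, …
g: a_k = 0, 8, 0, -32/3, 0, 128/5, 0, -512/7, …
Weyl lclm of L_f,L_g ⇒ L₀ (ord ≤ 4).
h=h₀': d/dx-closure on L₀ ⇒ L.
L = (-352·x + 1792·x^3 + 512·x^5) + (-4 + 112·x^2 + 576·x^4 + 256·x^6)·Dx + (-88·x + 448·x^3 + 128·x^5)·Dx^2 + (-1 + 28·x^2 + 144·x^4 + 64·x^6)·Dx^3  (order 3).
h: a_k = 10, 0, -36, 0, 388/3, 0, -23048/45, 0, …
ICs: h(0) = 10, h′(0) = 0, h′′(0) = -72.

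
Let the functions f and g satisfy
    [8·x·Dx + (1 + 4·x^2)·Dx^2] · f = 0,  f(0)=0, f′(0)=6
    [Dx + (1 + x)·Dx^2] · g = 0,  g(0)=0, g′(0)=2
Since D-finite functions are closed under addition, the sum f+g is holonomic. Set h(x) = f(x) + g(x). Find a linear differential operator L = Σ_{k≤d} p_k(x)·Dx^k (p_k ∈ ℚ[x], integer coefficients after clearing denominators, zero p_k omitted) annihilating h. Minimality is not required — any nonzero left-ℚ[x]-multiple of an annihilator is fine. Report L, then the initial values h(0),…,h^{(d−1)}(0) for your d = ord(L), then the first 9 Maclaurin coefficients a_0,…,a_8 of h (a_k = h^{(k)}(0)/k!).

L = (-8 - 24·x + 96·x^2 + 32·x^3)·Dx + (-10 - 16·x + 72·x^2 + 192·x^3 + 64·x^4)·Dx^2 + (-1 + 7·x + 8·x^2 + 32·x^3 + 48·x^4 + 16·x^5)·Dx^3  (order 3).
h: a_k = 0, 8, -1, -22/3, -1/2, 98/5, -1/3, -382/7, -1/4, …
ICs: h(0) = 0, h′(0) = 8, h′′(0) = -2.

f: a_k = 0, 6, 0, -8, 0, 96/5, 0, -384/7, 0, …
g: a_k = 0, 2, -1, 2/3, -1/2, 2/5, -1/3, 2/7, -1/4, …
h₀=f+g: left-lcm gives L₀, ord ≤ 4.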